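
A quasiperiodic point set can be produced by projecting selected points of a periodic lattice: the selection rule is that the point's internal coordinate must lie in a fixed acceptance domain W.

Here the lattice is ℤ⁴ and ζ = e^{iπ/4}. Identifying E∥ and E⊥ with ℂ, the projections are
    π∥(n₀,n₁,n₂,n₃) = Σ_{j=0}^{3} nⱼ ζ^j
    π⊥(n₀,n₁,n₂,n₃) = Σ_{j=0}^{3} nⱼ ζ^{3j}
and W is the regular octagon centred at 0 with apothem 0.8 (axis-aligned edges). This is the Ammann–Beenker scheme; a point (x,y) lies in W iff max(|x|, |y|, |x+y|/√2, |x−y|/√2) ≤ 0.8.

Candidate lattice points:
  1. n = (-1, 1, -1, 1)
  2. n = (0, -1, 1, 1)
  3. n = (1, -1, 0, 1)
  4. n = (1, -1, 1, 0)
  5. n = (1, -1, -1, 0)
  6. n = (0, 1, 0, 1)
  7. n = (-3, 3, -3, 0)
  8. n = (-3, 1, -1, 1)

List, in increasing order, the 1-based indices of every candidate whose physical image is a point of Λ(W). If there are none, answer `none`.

Internal map: ζ^{3j} for j=0..3 gives (1,0), (−√2/2,√2/2), (0,−1), (√2/2,√2/2).
#1 (-1, 1, -1, 1): internal (-1.0000, 2.4142); octagon support 2.4142 vs apothem 0.8 → ∉ W
#2 (0, -1, 1, 1): internal (1.4142, -1.0000); octagon support 1.7071 vs apothem 0.8 → ∉ W
#3 (1, -1, 0, 1): internal (2.4142, 0.0000); octagon support 2.4142 vs apothem 0.8 → ∉ W
#4 (1, -1, 1, 0): internal (1.7071, -1.7071); octagon support 2.4142 vs apothem 0.8 → ∉ W
#5 (1, -1, -1, 0): internal (1.7071, 0.2929); octagon support 1.7071 vs apothem 0.8 → ∉ W
#6 (0, 1, 0, 1): internal (0.0000, 1.4142); octagon support 1.4142 vs apothem 0.8 → ∉ W
#7 (-3, 3, -3, 0): internal (-5.1213, 5.1213); octagon support 7.2426 vs apothem 0.8 → ∉ W
#8 (-3, 1, -1, 1): internal (-3.0000, 2.4142); octagon support 3.8284 vs apothem 0.8 → ∉ W

none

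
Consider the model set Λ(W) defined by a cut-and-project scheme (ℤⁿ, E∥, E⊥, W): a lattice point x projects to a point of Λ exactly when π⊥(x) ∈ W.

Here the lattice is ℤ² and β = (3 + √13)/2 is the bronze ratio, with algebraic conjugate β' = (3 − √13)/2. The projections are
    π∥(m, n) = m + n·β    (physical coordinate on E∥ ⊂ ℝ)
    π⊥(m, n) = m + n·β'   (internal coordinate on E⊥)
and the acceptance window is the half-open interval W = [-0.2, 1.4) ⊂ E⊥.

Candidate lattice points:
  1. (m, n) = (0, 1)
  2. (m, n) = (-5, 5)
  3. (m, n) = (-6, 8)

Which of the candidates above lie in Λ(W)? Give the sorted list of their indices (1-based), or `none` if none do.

none

Compute β' = (3−√13)/2 = -0.302776, so π⊥(m,n) = m -0.302776·n.
#1 (0,1): internal coord 0 + (1)·β' = -0.302776; -0.302776 ∉ [-0.2, 1.4) → out
#2 (-5,5): internal coord -5 + (5)·β' = -6.513878; -6.513878 ∉ [-0.2, 1.4) → out
#3 (-6,8): internal coord -6 + (8)·β' = -8.422205; -8.422205 ∉ [-0.2, 1.4) → out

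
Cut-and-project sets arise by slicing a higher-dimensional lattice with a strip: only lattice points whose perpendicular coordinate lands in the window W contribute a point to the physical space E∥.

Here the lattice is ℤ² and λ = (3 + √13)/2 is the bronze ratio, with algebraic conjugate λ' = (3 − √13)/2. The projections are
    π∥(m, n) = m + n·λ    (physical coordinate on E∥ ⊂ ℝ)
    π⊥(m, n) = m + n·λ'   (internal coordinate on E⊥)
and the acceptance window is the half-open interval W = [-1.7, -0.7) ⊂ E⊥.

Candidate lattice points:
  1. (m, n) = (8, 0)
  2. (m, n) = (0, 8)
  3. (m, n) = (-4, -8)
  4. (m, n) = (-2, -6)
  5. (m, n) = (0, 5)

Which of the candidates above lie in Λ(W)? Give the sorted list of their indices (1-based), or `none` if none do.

3, 5

Compute λ' = (3−√13)/2 = -0.30278, so π⊥(m,n) = m -0.30278·n.
[1] lift (8,0): star map gives 8.00000; window check -1.7 ≤ 8.00000 < -0.7 is false → out
[2] lift (0,8): star map gives -2.42221; window check -1.7 ≤ -2.42221 < -0.7 is false → out
[3] lift (-4,-8): star map gives -1.57779; window check -1.7 ≤ -1.57779 < -0.7 is true → IN Λ
[4] lift (-2,-6): star map gives -0.18335; window check -1.7 ≤ -0.18335 < -0.7 is false → out
[5] lift (0,5): star map gives -1.51388; window check -1.7 ≤ -1.51388 < -0.7 is true → IN Λ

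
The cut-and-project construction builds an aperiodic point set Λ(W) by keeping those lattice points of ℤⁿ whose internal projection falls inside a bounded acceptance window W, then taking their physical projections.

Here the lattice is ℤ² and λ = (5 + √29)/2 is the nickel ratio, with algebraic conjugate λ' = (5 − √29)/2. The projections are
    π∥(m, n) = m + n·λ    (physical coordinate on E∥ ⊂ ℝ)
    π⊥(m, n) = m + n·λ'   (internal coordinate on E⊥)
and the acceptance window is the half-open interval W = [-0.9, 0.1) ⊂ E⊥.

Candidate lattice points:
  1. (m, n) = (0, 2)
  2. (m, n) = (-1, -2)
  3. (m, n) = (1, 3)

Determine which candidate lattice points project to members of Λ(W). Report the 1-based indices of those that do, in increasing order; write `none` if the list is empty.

1, 2

Numerically λ ≈ 5.19258 and λ' = −1/λ ≈ -0.19258.
candidate 1: (m,n)=(0,2) → π∥ = 0+2·λ ≈ 10.38516, π⊥ = 0+2·λ' ≈ -0.38516 ∈ [-0.9, 0.1) ⇒ IN Λ
candidate 2: (m,n)=(-1,-2) → π∥ = -1-2·λ ≈ -11.38516, π⊥ = -1-2·λ' ≈ -0.61484 ∈ [-0.9, 0.1) ⇒ IN Λ
candidate 3: (m,n)=(1,3) → π∥ = 1+3·λ ≈ 16.57775, π⊥ = 1+3·λ' ≈ 0.42225 ∉ [-0.9, 0.1) ⇒ out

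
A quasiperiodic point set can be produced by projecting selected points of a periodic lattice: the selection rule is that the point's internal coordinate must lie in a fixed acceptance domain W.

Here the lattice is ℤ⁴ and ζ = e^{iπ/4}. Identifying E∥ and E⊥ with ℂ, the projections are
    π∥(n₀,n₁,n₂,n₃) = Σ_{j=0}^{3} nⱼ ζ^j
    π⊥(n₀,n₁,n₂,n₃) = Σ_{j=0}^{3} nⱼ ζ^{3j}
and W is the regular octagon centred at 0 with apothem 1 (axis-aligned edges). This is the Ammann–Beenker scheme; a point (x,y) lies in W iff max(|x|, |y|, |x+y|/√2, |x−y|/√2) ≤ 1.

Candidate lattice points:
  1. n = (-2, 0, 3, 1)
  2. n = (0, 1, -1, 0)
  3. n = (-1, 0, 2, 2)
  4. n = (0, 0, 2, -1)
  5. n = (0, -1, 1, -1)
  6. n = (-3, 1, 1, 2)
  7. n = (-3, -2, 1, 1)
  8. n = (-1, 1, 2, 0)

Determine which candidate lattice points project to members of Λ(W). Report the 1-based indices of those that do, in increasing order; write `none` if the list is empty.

3

With ζ = e^{iπ/4} the internal vectors are ζ^0,ζ^3,ζ^6,ζ^9.
#1 (-2, 0, 3, 1): internal (-1.29289, -2.29289); octagon support 2.53553 vs apothem 1 → ∉ W
#2 (0, 1, -1, 0): internal (-0.70711, 1.70711); octagon support 1.70711 vs apothem 1 → ∉ W
#3 (-1, 0, 2, 2): internal (0.41421, -0.58579); octagon support 0.70711 vs apothem 1 → ∈ W
#4 (0, 0, 2, -1): internal (-0.70711, -2.70711); octagon support 2.70711 vs apothem 1 → ∉ W
#5 (0, -1, 1, -1): internal (0.00000, -2.41421); octagon support 2.41421 vs apothem 1 → ∉ W
#6 (-3, 1, 1, 2): internal (-2.29289, 1.12132); octagon support 2.41421 vs apothem 1 → ∉ W
#7 (-3, -2, 1, 1): internal (-0.87868, -1.70711); octagon support 1.82843 vs apothem 1 → ∉ W
#8 (-1, 1, 2, 0): internal (-1.70711, -1.29289); octagon support 2.12132 vs apothem 1 → ∉ W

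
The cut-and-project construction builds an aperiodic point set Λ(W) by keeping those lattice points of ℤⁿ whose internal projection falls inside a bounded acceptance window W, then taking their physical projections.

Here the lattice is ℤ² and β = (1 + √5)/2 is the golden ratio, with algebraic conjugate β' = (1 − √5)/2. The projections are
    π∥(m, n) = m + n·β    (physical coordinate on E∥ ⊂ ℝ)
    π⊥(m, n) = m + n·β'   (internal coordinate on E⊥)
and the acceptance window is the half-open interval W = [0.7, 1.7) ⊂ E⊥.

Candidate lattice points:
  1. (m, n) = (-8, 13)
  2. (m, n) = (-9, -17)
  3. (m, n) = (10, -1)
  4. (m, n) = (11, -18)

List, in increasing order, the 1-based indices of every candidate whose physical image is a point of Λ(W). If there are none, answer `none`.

Numerically β ≈ 1.61803 and β' = −1/β ≈ -0.61803.
#1 (-8,13): internal coord -8 + (13)·β' = -16.03444; -16.03444 ∉ [0.7, 1.7) → out
#2 (-9,-17): internal coord -9 + (-17)·β' = +1.50658; +1.50658 ∈ [0.7, 1.7) → IN Λ
#3 (10,-1): internal coord 10 + (-1)·β' = +10.61803; +10.61803 ∉ [0.7, 1.7) → out
#4 (11,-18): internal coord 11 + (-18)·β' = +22.12461; +22.12461 ∉ [0.7, 1.7) → out

2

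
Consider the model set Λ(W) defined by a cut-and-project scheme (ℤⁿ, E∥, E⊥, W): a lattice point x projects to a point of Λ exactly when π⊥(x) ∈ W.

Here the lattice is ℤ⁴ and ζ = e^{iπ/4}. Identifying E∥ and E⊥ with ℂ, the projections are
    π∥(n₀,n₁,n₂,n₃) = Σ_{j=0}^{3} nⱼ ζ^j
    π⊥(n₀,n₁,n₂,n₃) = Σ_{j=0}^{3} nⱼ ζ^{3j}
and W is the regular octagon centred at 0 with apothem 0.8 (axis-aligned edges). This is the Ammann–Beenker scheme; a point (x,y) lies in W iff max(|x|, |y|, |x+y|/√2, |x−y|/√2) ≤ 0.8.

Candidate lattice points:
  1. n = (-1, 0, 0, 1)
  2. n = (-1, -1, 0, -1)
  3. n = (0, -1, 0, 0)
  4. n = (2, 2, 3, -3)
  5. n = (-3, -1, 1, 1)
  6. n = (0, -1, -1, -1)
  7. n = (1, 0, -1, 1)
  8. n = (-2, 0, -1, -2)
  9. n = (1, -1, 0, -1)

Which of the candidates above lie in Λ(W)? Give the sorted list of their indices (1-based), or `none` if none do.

1, 6

With ζ = e^{iπ/4} the internal vectors are ζ^0,ζ^3,ζ^6,ζ^9.
#1 (-1, 0, 0, 1): internal (-0.292893, 0.707107); octagon support 0.707107 vs apothem 0.8 → ∈ W
#2 (-1, -1, 0, -1): internal (-1.000000, -1.414214); octagon support 1.707107 vs apothem 0.8 → ∉ W
#3 (0, -1, 0, 0): internal (0.707107, -0.707107); octagon support 1.000000 vs apothem 0.8 → ∉ W
#4 (2, 2, 3, -3): internal (-1.535534, -3.707107); octagon support 3.707107 vs apothem 0.8 → ∉ W
#5 (-3, -1, 1, 1): internal (-1.585786, -1.000000); octagon support 1.828427 vs apothem 0.8 → ∉ W
#6 (0, -1, -1, -1): internal (0.000000, -0.414214); octagon support 0.414214 vs apothem 0.8 → ∈ W
#7 (1, 0, -1, 1): internal (1.707107, 1.707107); octagon support 2.414214 vs apothem 0.8 → ∉ W
#8 (-2, 0, -1, -2): internal (-3.414214, -0.414214); octagon support 3.414214 vs apothem 0.8 → ∉ W
#9 (1, -1, 0, -1): internal (1.000000, -1.414214); octagon support 1.707107 vs apothem 0.8 → ∉ W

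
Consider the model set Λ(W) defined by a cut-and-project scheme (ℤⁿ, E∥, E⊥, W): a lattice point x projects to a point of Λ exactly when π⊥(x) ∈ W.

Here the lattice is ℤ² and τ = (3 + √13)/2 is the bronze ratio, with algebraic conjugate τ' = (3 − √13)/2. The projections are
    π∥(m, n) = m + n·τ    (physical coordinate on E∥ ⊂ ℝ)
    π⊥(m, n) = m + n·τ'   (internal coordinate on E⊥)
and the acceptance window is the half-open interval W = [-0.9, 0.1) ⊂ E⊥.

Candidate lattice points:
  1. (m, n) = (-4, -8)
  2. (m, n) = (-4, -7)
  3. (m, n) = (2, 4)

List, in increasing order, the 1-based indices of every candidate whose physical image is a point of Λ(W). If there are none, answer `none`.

none

τ' = (3−√13)/2 ≈ -0.302776.
candidate 1: (m,n)=(-4,-8) → π∥ = -4-8·τ ≈ -30.422205, π⊥ = -4-8·τ' ≈ -1.577795 ∉ [-0.9, 0.1) ⇒ out
candidate 2: (m,n)=(-4,-7) → π∥ = -4-7·τ ≈ -27.119429, π⊥ = -4-7·τ' ≈ -1.880571 ∉ [-0.9, 0.1) ⇒ out
candidate 3: (m,n)=(2,4) → π∥ = 2+4·τ ≈ 15.211103, π⊥ = 2+4·τ' ≈ 0.788897 ∉ [-0.9, 0.1) ⇒ out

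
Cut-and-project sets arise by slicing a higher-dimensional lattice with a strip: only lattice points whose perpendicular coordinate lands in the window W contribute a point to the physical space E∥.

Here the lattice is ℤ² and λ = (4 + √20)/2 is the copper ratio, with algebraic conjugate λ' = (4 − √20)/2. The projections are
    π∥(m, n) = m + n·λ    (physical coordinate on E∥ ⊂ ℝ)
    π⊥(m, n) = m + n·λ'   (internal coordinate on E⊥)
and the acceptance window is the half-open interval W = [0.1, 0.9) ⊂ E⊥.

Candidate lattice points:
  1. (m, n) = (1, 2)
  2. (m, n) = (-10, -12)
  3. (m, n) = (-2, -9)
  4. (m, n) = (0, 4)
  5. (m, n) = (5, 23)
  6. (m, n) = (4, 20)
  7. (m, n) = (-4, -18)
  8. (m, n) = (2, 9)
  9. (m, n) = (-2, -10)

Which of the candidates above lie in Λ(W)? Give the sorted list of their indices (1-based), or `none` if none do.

Compute λ' = (4−√20)/2 = -0.2361, so π⊥(m,n) = m -0.2361·n.
[1] lift (1,2): star map gives 0.5279; window check 0.1 ≤ 0.5279 < 0.9 is true → IN Λ
[2] lift (-10,-12): star map gives -7.1672; window check 0.1 ≤ -7.1672 < 0.9 is false → out
[3] lift (-2,-9): star map gives 0.1246; window check 0.1 ≤ 0.1246 < 0.9 is true → IN Λ
[4] lift (0,4): star map gives -0.9443; window check 0.1 ≤ -0.9443 < 0.9 is false → out
[5] lift (5,23): star map gives -0.4296; window check 0.1 ≤ -0.4296 < 0.9 is false → out
[6] lift (4,20): star map gives -0.7214; window check 0.1 ≤ -0.7214 < 0.9 is false → out
[7] lift (-4,-18): star map gives 0.2492; window check 0.1 ≤ 0.2492 < 0.9 is true → IN Λ
[8] lift (2,9): star map gives -0.1246; window check 0.1 ≤ -0.1246 < 0.9 is false → out
[9] lift (-2,-10): star map gives 0.3607; window check 0.1 ≤ 0.3607 < 0.9 is true → IN Λ

1, 3, 7, 9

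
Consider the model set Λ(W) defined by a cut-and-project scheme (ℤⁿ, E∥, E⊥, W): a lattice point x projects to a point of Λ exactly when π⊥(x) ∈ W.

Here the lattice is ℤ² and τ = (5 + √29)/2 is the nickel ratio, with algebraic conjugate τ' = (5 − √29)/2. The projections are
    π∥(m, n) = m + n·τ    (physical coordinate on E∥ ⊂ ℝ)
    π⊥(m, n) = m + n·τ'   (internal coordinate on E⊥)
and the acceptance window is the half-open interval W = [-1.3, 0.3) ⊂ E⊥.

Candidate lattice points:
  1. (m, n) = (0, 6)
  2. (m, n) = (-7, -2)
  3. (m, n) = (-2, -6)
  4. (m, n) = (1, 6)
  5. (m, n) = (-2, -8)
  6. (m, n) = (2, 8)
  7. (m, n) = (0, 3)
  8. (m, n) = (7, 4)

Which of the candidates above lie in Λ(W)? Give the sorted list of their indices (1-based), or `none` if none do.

Numerically τ ≈ 5.192582 and τ' = −1/τ ≈ -0.192582.
candidate 1: (m,n)=(0,6) → π∥ = 0+6·τ ≈ 31.155494, π⊥ = 0+6·τ' ≈ -1.155494 ∈ [-1.3, 0.3) ⇒ IN Λ
candidate 2: (m,n)=(-7,-2) → π∥ = -7-2·τ ≈ -17.385165, π⊥ = -7-2·τ' ≈ -6.614835 ∉ [-1.3, 0.3) ⇒ out
candidate 3: (m,n)=(-2,-6) → π∥ = -2-6·τ ≈ -33.155494, π⊥ = -2-6·τ' ≈ -0.844506 ∈ [-1.3, 0.3) ⇒ IN Λ
candidate 4: (m,n)=(1,6) → π∥ = 1+6·τ ≈ 32.155494, π⊥ = 1+6·τ' ≈ -0.155494 ∈ [-1.3, 0.3) ⇒ IN Λ
candidate 5: (m,n)=(-2,-8) → π∥ = -2-8·τ ≈ -43.540659, π⊥ = -2-8·τ' ≈ -0.459341 ∈ [-1.3, 0.3) ⇒ IN Λ
candidate 6: (m,n)=(2,8) → π∥ = 2+8·τ ≈ 43.540659, π⊥ = 2+8·τ' ≈ 0.459341 ∉ [-1.3, 0.3) ⇒ out
candidate 7: (m,n)=(0,3) → π∥ = 0+3·τ ≈ 15.577747, π⊥ = 0+3·τ' ≈ -0.577747 ∈ [-1.3, 0.3) ⇒ IN Λ
candidate 8: (m,n)=(7,4) → π∥ = 7+4·τ ≈ 27.770330, π⊥ = 7+4·τ' ≈ 6.229670 ∉ [-1.3, 0.3) ⇒ out

1, 3, 4, 5, 7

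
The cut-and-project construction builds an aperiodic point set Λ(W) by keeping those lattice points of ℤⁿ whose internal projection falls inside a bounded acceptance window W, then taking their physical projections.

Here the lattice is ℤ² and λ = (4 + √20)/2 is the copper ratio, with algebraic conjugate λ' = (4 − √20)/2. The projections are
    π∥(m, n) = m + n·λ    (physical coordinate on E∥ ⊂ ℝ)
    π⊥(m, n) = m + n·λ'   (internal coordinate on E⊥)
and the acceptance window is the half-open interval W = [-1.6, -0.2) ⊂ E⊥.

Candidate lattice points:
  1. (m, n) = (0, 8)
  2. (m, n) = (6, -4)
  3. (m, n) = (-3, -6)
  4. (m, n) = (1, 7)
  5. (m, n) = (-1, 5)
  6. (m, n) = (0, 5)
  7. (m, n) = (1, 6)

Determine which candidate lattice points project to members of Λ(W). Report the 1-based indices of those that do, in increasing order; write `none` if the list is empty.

3, 4, 6, 7

Compute λ' = (4−√20)/2 = -0.23607, so π⊥(m,n) = m -0.23607·n.
#1 (0,8): internal coord 0 + (8)·λ' = -1.88854; -1.88854 ∉ [-1.6, -0.2) → out
#2 (6,-4): internal coord 6 + (-4)·λ' = +6.94427; +6.94427 ∉ [-1.6, -0.2) → out
#3 (-3,-6): internal coord -3 + (-6)·λ' = -1.58359; -1.58359 ∈ [-1.6, -0.2) → IN Λ
#4 (1,7): internal coord 1 + (7)·λ' = -0.65248; -0.65248 ∈ [-1.6, -0.2) → IN Λ
#5 (-1,5): internal coord -1 + (5)·λ' = -2.18034; -2.18034 ∉ [-1.6, -0.2) → out
#6 (0,5): internal coord 0 + (5)·λ' = -1.18034; -1.18034 ∈ [-1.6, -0.2) → IN Λ
#7 (1,6): internal coord 1 + (6)·λ' = -0.41641; -0.41641 ∈ [-1.6, -0.2) → IN Λ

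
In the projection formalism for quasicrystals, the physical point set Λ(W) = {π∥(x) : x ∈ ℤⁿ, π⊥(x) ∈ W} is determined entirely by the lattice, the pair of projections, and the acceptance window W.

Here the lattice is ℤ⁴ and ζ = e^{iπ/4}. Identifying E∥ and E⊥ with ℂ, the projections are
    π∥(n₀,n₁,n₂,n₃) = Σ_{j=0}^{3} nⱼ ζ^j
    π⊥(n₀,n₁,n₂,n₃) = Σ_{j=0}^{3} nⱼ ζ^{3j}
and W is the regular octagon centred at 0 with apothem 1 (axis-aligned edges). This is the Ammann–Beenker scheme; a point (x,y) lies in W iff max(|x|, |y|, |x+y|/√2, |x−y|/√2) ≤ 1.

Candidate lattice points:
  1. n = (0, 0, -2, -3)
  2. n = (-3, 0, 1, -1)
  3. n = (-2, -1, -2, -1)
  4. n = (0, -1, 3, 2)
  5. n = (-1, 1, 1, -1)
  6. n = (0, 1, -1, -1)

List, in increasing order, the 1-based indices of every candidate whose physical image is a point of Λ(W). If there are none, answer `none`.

none

Internal map: ζ^{3j} for j=0..3 gives (1,0), (−√2/2,√2/2), (0,−1), (√2/2,√2/2).
candidate 1: n = (0, 0, -2, -3) → π⊥ ≈ (-2.12132, -0.12132); max(|x|,|y|,|x±y|/√2) = 2.12132 > 1 ⇒ ∉ W
candidate 2: n = (-3, 0, 1, -1) → π⊥ ≈ (-3.70711, -1.70711); max(|x|,|y|,|x±y|/√2) = 3.82843 > 1 ⇒ ∉ W
candidate 3: n = (-2, -1, -2, -1) → π⊥ ≈ (-2.00000, +0.58579); max(|x|,|y|,|x±y|/√2) = 2.00000 > 1 ⇒ ∉ W
candidate 4: n = (0, -1, 3, 2) → π⊥ ≈ (+2.12132, -2.29289); max(|x|,|y|,|x±y|/√2) = 3.12132 > 1 ⇒ ∉ W
candidate 5: n = (-1, 1, 1, -1) → π⊥ ≈ (-2.41421, -1.00000); max(|x|,|y|,|x±y|/√2) = 2.41421 > 1 ⇒ ∉ W
candidate 6: n = (0, 1, -1, -1) → π⊥ ≈ (-1.41421, +1.00000); max(|x|,|y|,|x±y|/√2) = 1.70711 > 1 ⇒ ∉ W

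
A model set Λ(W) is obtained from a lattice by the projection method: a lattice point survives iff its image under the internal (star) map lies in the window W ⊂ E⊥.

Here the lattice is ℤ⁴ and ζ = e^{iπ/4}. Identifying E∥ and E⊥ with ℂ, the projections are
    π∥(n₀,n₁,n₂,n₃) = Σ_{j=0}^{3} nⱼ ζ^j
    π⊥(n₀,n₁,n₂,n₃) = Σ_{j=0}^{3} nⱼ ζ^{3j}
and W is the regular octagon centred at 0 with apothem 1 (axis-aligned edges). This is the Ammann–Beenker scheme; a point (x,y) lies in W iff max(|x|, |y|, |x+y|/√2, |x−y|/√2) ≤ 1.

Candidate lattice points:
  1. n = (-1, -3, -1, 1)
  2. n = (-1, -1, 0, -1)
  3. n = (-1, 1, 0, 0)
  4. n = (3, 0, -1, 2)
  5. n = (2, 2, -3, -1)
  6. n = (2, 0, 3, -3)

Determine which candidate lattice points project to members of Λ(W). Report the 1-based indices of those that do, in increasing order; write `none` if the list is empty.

Internal map: ζ^{3j} for j=0..3 gives (1,0), (−√2/2,√2/2), (0,−1), (√2/2,√2/2).
candidate 1: n = (-1, -3, -1, 1) → π⊥ ≈ (+1.828427, -0.414214); max(|x|,|y|,|x±y|/√2) = 1.828427 > 1 ⇒ ∉ W
candidate 2: n = (-1, -1, 0, -1) → π⊥ ≈ (-1.000000, -1.414214); max(|x|,|y|,|x±y|/√2) = 1.707107 > 1 ⇒ ∉ W
candidate 3: n = (-1, 1, 0, 0) → π⊥ ≈ (-1.707107, +0.707107); max(|x|,|y|,|x±y|/√2) = 1.707107 > 1 ⇒ ∉ W
candidate 4: n = (3, 0, -1, 2) → π⊥ ≈ (+4.414214, +2.414214); max(|x|,|y|,|x±y|/√2) = 4.828427 > 1 ⇒ ∉ W
candidate 5: n = (2, 2, -3, -1) → π⊥ ≈ (-0.121320, +3.707107); max(|x|,|y|,|x±y|/√2) = 3.707107 > 1 ⇒ ∉ W
candidate 6: n = (2, 0, 3, -3) → π⊥ ≈ (-0.121320, -5.121320); max(|x|,|y|,|x±y|/√2) = 5.121320 > 1 ⇒ ∉ W

none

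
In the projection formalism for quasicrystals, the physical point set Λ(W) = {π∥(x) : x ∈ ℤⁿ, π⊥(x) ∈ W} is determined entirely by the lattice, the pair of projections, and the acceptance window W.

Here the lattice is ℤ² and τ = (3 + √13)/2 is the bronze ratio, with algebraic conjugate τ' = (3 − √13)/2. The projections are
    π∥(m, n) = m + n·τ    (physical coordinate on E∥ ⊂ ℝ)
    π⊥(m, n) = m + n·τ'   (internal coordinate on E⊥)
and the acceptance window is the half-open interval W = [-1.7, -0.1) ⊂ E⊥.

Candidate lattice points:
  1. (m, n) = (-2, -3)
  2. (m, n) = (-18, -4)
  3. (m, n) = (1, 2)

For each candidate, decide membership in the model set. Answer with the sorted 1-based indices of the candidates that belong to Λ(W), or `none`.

1

τ' = (3−√13)/2 ≈ -0.302776.
#1 (-2,-3): internal coord -2 + (-3)·τ' = -1.091673; -1.091673 ∈ [-1.7, -0.1) → IN Λ
#2 (-18,-4): internal coord -18 + (-4)·τ' = -16.788897; -16.788897 ∉ [-1.7, -0.1) → out
#3 (1,2): internal coord 1 + (2)·τ' = +0.394449; +0.394449 ∉ [-1.7, -0.1) → out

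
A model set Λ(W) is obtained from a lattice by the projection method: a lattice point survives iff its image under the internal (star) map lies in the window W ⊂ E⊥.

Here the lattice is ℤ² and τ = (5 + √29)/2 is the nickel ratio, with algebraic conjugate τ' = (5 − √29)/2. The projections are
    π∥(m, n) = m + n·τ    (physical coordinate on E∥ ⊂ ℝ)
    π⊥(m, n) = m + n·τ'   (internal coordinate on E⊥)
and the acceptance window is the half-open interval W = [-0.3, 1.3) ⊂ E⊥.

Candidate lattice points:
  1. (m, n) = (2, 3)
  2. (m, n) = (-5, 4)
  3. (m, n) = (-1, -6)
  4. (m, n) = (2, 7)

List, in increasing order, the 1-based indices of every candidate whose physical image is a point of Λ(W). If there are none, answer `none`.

Compute τ' = (5−√29)/2 = -0.1926, so π⊥(m,n) = m -0.1926·n.
#1 (2,3): internal coord 2 + (3)·τ' = +1.4223; +1.4223 ∉ [-0.3, 1.3) → out
#2 (-5,4): internal coord -5 + (4)·τ' = -5.7703; -5.7703 ∉ [-0.3, 1.3) → out
#3 (-1,-6): internal coord -1 + (-6)·τ' = +0.1555; +0.1555 ∈ [-0.3, 1.3) → IN Λ
#4 (2,7): internal coord 2 + (7)·τ' = +0.6519; +0.6519 ∈ [-0.3, 1.3) → IN Λ

3, 4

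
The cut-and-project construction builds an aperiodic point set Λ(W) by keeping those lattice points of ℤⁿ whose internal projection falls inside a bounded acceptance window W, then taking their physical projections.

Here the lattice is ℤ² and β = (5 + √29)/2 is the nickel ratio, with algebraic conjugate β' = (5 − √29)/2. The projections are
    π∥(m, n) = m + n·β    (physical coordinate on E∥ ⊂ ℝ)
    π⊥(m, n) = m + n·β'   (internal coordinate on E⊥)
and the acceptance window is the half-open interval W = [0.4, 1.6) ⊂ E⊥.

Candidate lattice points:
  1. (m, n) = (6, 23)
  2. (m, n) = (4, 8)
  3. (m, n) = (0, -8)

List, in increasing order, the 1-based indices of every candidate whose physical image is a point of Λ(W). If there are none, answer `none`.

β' = (5−√29)/2 ≈ -0.1926.
#1 (6,23): internal coord 6 + (23)·β' = +1.5706; +1.5706 ∈ [0.4, 1.6) → IN Λ
#2 (4,8): internal coord 4 + (8)·β' = +2.4593; +2.4593 ∉ [0.4, 1.6) → out
#3 (0,-8): internal coord 0 + (-8)·β' = +1.5407; +1.5407 ∈ [0.4, 1.6) → IN Λ

1, 3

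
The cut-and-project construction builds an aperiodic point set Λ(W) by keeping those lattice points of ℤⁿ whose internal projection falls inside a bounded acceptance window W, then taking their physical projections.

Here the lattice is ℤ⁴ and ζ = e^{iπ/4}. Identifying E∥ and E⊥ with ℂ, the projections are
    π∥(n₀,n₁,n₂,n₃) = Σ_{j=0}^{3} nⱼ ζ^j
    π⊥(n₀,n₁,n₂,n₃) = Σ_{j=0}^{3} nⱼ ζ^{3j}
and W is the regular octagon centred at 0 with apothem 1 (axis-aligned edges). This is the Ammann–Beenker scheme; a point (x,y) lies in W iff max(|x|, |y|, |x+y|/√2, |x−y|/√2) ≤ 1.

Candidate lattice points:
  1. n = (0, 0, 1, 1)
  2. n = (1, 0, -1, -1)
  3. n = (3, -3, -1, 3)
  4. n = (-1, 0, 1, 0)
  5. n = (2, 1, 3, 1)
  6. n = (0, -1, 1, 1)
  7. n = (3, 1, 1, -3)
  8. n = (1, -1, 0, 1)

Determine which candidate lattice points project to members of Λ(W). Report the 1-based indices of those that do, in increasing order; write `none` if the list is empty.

1, 2

Internal map: ζ^{3j} for j=0..3 gives (1,0), (−√2/2,√2/2), (0,−1), (√2/2,√2/2).
#1 (0, 0, 1, 1): internal (0.707107, -0.292893); octagon support 0.707107 vs apothem 1 → ∈ W
#2 (1, 0, -1, -1): internal (0.292893, 0.292893); octagon support 0.414214 vs apothem 1 → ∈ W
#3 (3, -3, -1, 3): internal (7.242641, 1.000000); octagon support 7.242641 vs apothem 1 → ∉ W
#4 (-1, 0, 1, 0): internal (-1.000000, -1.000000); octagon support 1.414214 vs apothem 1 → ∉ W
#5 (2, 1, 3, 1): internal (2.000000, -1.585786); octagon support 2.535534 vs apothem 1 → ∉ W
#6 (0, -1, 1, 1): internal (1.414214, -1.000000); octagon support 1.707107 vs apothem 1 → ∉ W
#7 (3, 1, 1, -3): internal (0.171573, -2.414214); octagon support 2.414214 vs apothem 1 → ∉ W
#8 (1, -1, 0, 1): internal (2.414214, 0.000000); octagon support 2.414214 vs apothem 1 → ∉ W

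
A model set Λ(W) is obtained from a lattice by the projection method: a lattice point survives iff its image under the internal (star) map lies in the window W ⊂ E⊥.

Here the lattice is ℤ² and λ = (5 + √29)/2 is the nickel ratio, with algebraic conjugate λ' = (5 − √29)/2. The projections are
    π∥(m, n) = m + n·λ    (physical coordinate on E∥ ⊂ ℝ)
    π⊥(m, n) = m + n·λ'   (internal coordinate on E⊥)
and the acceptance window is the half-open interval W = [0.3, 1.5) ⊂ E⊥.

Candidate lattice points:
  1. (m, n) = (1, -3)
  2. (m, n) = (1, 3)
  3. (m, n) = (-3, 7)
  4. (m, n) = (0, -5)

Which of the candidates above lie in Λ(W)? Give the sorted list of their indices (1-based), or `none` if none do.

λ' = (5−√29)/2 ≈ -0.192582.
candidate 1: (m,n)=(1,-3) → π∥ = 1-3·λ ≈ -14.577747, π⊥ = 1-3·λ' ≈ 1.577747 ∉ [0.3, 1.5) ⇒ out
candidate 2: (m,n)=(1,3) → π∥ = 1+3·λ ≈ 16.577747, π⊥ = 1+3·λ' ≈ 0.422253 ∈ [0.3, 1.5) ⇒ IN Λ
candidate 3: (m,n)=(-3,7) → π∥ = -3+7·λ ≈ 33.348077, π⊥ = -3+7·λ' ≈ -4.348077 ∉ [0.3, 1.5) ⇒ out
candidate 4: (m,n)=(0,-5) → π∥ = 0-5·λ ≈ -25.962912, π⊥ = 0-5·λ' ≈ 0.962912 ∈ [0.3, 1.5) ⇒ IN Λ

2, 4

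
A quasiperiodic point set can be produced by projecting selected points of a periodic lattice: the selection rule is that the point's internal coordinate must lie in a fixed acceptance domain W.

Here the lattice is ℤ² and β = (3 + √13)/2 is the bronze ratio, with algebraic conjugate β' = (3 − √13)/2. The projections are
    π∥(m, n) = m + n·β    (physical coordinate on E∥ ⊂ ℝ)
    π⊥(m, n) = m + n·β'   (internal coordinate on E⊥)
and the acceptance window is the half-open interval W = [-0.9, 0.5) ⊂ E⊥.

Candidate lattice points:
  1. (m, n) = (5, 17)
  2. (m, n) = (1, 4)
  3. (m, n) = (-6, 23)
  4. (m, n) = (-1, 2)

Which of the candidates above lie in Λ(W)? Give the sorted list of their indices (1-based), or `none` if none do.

1, 2

β' = (3−√13)/2 ≈ -0.3028.
candidate 1: (m,n)=(5,17) → π∥ = 5+17·β ≈ 61.1472, π⊥ = 5+17·β' ≈ -0.1472 ∈ [-0.9, 0.5) ⇒ IN Λ
candidate 2: (m,n)=(1,4) → π∥ = 1+4·β ≈ 14.2111, π⊥ = 1+4·β' ≈ -0.2111 ∈ [-0.9, 0.5) ⇒ IN Λ
candidate 3: (m,n)=(-6,23) → π∥ = -6+23·β ≈ 69.9638, π⊥ = -6+23·β' ≈ -12.9638 ∉ [-0.9, 0.5) ⇒ out
candidate 4: (m,n)=(-1,2) → π∥ = -1+2·β ≈ 5.6056, π⊥ = -1+2·β' ≈ -1.6056 ∉ [-0.9, 0.5) ⇒ out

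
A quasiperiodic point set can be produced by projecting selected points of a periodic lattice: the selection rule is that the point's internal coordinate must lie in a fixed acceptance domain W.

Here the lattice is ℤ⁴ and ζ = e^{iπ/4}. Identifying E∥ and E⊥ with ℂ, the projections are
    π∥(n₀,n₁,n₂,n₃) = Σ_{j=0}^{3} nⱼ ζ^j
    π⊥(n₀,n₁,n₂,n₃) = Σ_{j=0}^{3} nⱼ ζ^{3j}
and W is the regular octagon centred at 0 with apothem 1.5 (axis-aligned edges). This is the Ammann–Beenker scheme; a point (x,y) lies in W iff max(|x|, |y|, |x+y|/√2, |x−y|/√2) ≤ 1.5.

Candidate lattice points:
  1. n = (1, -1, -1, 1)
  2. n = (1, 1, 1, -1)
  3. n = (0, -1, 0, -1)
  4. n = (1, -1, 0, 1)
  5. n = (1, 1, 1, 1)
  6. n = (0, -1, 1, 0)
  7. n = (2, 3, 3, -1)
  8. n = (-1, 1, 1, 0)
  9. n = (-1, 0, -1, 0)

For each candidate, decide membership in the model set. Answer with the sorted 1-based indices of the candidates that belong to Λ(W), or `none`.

Internal map: ζ^{3j} for j=0..3 gives (1,0), (−√2/2,√2/2), (0,−1), (√2/2,√2/2).
#1 (1, -1, -1, 1): internal (2.41421, 1.00000); octagon support 2.41421 vs apothem 1.5 → ∉ W
#2 (1, 1, 1, -1): internal (-0.41421, -1.00000); octagon support 1.00000 vs apothem 1.5 → ∈ W
#3 (0, -1, 0, -1): internal (0.00000, -1.41421); octagon support 1.41421 vs apothem 1.5 → ∈ W
#4 (1, -1, 0, 1): internal (2.41421, 0.00000); octagon support 2.41421 vs apothem 1.5 → ∉ W
#5 (1, 1, 1, 1): internal (1.00000, 0.41421); octagon support 1.00000 vs apothem 1.5 → ∈ W
#6 (0, -1, 1, 0): internal (0.70711, -1.70711); octagon support 1.70711 vs apothem 1.5 → ∉ W
#7 (2, 3, 3, -1): internal (-0.82843, -1.58579); octagon support 1.70711 vs apothem 1.5 → ∉ W
#8 (-1, 1, 1, 0): internal (-1.70711, -0.29289); octagon support 1.70711 vs apothem 1.5 → ∉ W
#9 (-1, 0, -1, 0): internal (-1.00000, 1.00000); octagon support 1.41421 vs apothem 1.5 → ∈ W

2, 3, 5, 9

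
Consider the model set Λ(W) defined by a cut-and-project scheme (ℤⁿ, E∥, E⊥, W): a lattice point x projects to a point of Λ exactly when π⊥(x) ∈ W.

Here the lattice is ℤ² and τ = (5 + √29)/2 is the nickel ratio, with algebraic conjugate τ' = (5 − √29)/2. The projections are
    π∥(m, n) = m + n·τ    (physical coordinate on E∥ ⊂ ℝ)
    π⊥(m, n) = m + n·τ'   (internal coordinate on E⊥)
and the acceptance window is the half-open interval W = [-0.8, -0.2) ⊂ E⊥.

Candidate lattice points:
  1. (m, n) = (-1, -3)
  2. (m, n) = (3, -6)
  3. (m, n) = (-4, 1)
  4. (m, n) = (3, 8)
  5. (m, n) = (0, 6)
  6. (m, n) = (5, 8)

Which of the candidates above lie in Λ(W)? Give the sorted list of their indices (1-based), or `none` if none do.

1

τ' = (5−√29)/2 ≈ -0.1926.
#1 (-1,-3): internal coord -1 + (-3)·τ' = -0.4223; -0.4223 ∈ [-0.8, -0.2) → IN Λ
#2 (3,-6): internal coord 3 + (-6)·τ' = +4.1555; +4.1555 ∉ [-0.8, -0.2) → out
#3 (-4,1): internal coord -4 + (1)·τ' = -4.1926; -4.1926 ∉ [-0.8, -0.2) → out
#4 (3,8): internal coord 3 + (8)·τ' = +1.4593; +1.4593 ∉ [-0.8, -0.2) → out
#5 (0,6): internal coord 0 + (6)·τ' = -1.1555; -1.1555 ∉ [-0.8, -0.2) → out
#6 (5,8): internal coord 5 + (8)·τ' = +3.4593; +3.4593 ∉ [-0.8, -0.2) → out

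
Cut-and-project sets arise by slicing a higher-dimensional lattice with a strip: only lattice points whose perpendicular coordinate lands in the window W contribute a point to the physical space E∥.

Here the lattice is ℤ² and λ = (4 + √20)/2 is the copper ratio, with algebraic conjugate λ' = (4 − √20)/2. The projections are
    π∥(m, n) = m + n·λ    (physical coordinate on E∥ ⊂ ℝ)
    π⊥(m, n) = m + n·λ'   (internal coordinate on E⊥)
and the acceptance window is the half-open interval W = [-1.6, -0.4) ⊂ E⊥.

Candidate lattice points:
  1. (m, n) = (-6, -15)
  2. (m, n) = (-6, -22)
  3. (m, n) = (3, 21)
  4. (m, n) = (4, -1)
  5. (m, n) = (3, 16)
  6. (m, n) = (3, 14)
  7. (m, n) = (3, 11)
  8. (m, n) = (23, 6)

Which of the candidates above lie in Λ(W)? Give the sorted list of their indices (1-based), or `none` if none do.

λ' = (4−√20)/2 ≈ -0.2361.
candidate 1: (m,n)=(-6,-15) → π∥ = -6-15·λ ≈ -69.5410, π⊥ = -6-15·λ' ≈ -2.4590 ∉ [-1.6, -0.4) ⇒ out
candidate 2: (m,n)=(-6,-22) → π∥ = -6-22·λ ≈ -99.1935, π⊥ = -6-22·λ' ≈ -0.8065 ∈ [-1.6, -0.4) ⇒ IN Λ
candidate 3: (m,n)=(3,21) → π∥ = 3+21·λ ≈ 91.9574, π⊥ = 3+21·λ' ≈ -1.9574 ∉ [-1.6, -0.4) ⇒ out
candidate 4: (m,n)=(4,-1) → π∥ = 4-1·λ ≈ -0.2361, π⊥ = 4-1·λ' ≈ 4.2361 ∉ [-1.6, -0.4) ⇒ out
candidate 5: (m,n)=(3,16) → π∥ = 3+16·λ ≈ 70.7771, π⊥ = 3+16·λ' ≈ -0.7771 ∈ [-1.6, -0.4) ⇒ IN Λ
candidate 6: (m,n)=(3,14) → π∥ = 3+14·λ ≈ 62.3050, π⊥ = 3+14·λ' ≈ -0.3050 ∉ [-1.6, -0.4) ⇒ out
candidate 7: (m,n)=(3,11) → π∥ = 3+11·λ ≈ 49.5967, π⊥ = 3+11·λ' ≈ 0.4033 ∉ [-1.6, -0.4) ⇒ out
candidate 8: (m,n)=(23,6) → π∥ = 23+6·λ ≈ 48.4164, π⊥ = 23+6·λ' ≈ 21.5836 ∉ [-1.6, -0.4) ⇒ out

2, 5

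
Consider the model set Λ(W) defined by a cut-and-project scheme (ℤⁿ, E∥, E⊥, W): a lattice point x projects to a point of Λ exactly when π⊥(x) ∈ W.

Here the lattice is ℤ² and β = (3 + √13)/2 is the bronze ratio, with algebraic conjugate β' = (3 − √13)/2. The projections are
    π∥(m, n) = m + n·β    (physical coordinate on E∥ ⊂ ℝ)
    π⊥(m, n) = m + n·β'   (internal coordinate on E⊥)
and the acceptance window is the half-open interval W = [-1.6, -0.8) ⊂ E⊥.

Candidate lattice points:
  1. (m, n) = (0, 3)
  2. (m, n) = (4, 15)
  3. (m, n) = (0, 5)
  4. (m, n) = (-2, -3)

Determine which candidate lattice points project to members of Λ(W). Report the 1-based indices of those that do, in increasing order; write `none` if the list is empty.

Compute β' = (3−√13)/2 = -0.30278, so π⊥(m,n) = m -0.30278·n.
candidate 1: (m,n)=(0,3) → π∥ = 0+3·β ≈ 9.90833, π⊥ = 0+3·β' ≈ -0.90833 ∈ [-1.6, -0.8) ⇒ IN Λ
candidate 2: (m,n)=(4,15) → π∥ = 4+15·β ≈ 53.54163, π⊥ = 4+15·β' ≈ -0.54163 ∉ [-1.6, -0.8) ⇒ out
candidate 3: (m,n)=(0,5) → π∥ = 0+5·β ≈ 16.51388, π⊥ = 0+5·β' ≈ -1.51388 ∈ [-1.6, -0.8) ⇒ IN Λ
candidate 4: (m,n)=(-2,-3) → π∥ = -2-3·β ≈ -11.90833, π⊥ = -2-3·β' ≈ -1.09167 ∈ [-1.6, -0.8) ⇒ IN Λ

1, 3, 4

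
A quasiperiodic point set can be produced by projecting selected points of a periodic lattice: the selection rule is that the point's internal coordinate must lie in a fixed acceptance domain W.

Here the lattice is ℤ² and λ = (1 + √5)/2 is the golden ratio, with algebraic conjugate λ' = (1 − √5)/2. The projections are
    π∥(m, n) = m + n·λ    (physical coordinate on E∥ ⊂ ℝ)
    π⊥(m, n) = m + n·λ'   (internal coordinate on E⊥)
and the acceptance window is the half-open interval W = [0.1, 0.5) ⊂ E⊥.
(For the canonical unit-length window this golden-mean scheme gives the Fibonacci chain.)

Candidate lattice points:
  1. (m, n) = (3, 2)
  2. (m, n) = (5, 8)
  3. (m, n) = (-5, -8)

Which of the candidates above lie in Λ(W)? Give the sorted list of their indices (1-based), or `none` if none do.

Compute λ' = (1−√5)/2 = -0.61803, so π⊥(m,n) = m -0.61803·n.
candidate 1: (m,n)=(3,2) → π∥ = 3+2·λ ≈ 6.23607, π⊥ = 3+2·λ' ≈ 1.76393 ∉ [0.1, 0.5) ⇒ out
candidate 2: (m,n)=(5,8) → π∥ = 5+8·λ ≈ 17.94427, π⊥ = 5+8·λ' ≈ 0.05573 ∉ [0.1, 0.5) ⇒ out
candidate 3: (m,n)=(-5,-8) → π∥ = -5-8·λ ≈ -17.94427, π⊥ = -5-8·λ' ≈ -0.05573 ∉ [0.1, 0.5) ⇒ out

none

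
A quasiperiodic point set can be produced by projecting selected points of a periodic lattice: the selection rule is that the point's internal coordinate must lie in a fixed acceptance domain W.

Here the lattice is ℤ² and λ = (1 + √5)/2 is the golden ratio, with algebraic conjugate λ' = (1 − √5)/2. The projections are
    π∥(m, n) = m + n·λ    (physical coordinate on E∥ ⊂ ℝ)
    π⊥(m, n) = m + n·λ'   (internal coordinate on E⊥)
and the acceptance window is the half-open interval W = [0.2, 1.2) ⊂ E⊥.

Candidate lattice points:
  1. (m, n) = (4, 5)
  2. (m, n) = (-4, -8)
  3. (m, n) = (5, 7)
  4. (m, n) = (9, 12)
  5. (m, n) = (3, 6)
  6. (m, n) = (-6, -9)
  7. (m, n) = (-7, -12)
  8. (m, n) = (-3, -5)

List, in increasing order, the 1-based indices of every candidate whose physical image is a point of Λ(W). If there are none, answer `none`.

Numerically λ ≈ 1.618034 and λ' = −1/λ ≈ -0.618034.
candidate 1: (m,n)=(4,5) → π∥ = 4+5·λ ≈ 12.090170, π⊥ = 4+5·λ' ≈ 0.909830 ∈ [0.2, 1.2) ⇒ IN Λ
candidate 2: (m,n)=(-4,-8) → π∥ = -4-8·λ ≈ -16.944272, π⊥ = -4-8·λ' ≈ 0.944272 ∈ [0.2, 1.2) ⇒ IN Λ
candidate 3: (m,n)=(5,7) → π∥ = 5+7·λ ≈ 16.326238, π⊥ = 5+7·λ' ≈ 0.673762 ∈ [0.2, 1.2) ⇒ IN Λ
candidate 4: (m,n)=(9,12) → π∥ = 9+12·λ ≈ 28.416408, π⊥ = 9+12·λ' ≈ 1.583592 ∉ [0.2, 1.2) ⇒ out
candidate 5: (m,n)=(3,6) → π∥ = 3+6·λ ≈ 12.708204, π⊥ = 3+6·λ' ≈ -0.708204 ∉ [0.2, 1.2) ⇒ out
candidate 6: (m,n)=(-6,-9) → π∥ = -6-9·λ ≈ -20.562306, π⊥ = -6-9·λ' ≈ -0.437694 ∉ [0.2, 1.2) ⇒ out
candidate 7: (m,n)=(-7,-12) → π∥ = -7-12·λ ≈ -26.416408, π⊥ = -7-12·λ' ≈ 0.416408 ∈ [0.2, 1.2) ⇒ IN Λ
candidate 8: (m,n)=(-3,-5) → π∥ = -3-5·λ ≈ -11.090170, π⊥ = -3-5·λ' ≈ 0.090170 ∉ [0.2, 1.2) ⇒ out

1, 2, 3, 7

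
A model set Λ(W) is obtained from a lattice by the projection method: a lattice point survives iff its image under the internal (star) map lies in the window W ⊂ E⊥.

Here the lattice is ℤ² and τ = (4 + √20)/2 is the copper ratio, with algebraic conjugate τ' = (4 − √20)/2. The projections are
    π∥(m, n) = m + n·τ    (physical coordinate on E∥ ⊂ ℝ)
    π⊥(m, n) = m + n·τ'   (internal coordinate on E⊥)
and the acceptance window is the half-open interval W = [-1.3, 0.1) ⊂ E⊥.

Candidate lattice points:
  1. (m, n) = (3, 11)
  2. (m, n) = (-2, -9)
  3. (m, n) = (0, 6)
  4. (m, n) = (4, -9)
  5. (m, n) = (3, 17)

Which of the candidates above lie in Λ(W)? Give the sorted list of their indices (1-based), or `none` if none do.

τ' = (4−√20)/2 ≈ -0.236068.
#1 (3,11): internal coord 3 + (11)·τ' = +0.403252; +0.403252 ∉ [-1.3, 0.1) → out
#2 (-2,-9): internal coord -2 + (-9)·τ' = +0.124612; +0.124612 ∉ [-1.3, 0.1) → out
#3 (0,6): internal coord 0 + (6)·τ' = -1.416408; -1.416408 ∉ [-1.3, 0.1) → out
#4 (4,-9): internal coord 4 + (-9)·τ' = +6.124612; +6.124612 ∉ [-1.3, 0.1) → out
#5 (3,17): internal coord 3 + (17)·τ' = -1.013156; -1.013156 ∈ [-1.3, 0.1) → IN Λ

5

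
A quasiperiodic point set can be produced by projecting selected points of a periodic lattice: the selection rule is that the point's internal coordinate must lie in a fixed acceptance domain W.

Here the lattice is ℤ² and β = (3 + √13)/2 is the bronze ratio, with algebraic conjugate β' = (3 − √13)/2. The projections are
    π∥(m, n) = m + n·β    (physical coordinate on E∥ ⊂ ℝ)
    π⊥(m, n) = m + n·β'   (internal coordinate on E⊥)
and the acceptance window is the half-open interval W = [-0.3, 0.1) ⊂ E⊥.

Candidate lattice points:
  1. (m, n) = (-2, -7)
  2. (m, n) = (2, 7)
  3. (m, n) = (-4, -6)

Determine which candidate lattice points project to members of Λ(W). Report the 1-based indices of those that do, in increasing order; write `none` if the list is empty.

2

Numerically β ≈ 3.302776 and β' = −1/β ≈ -0.302776.
#1 (-2,-7): internal coord -2 + (-7)·β' = +0.119429; +0.119429 ∉ [-0.3, 0.1) → out
#2 (2,7): internal coord 2 + (7)·β' = -0.119429; -0.119429 ∈ [-0.3, 0.1) → IN Λ
#3 (-4,-6): internal coord -4 + (-6)·β' = -2.183346; -2.183346 ∉ [-0.3, 0.1) → out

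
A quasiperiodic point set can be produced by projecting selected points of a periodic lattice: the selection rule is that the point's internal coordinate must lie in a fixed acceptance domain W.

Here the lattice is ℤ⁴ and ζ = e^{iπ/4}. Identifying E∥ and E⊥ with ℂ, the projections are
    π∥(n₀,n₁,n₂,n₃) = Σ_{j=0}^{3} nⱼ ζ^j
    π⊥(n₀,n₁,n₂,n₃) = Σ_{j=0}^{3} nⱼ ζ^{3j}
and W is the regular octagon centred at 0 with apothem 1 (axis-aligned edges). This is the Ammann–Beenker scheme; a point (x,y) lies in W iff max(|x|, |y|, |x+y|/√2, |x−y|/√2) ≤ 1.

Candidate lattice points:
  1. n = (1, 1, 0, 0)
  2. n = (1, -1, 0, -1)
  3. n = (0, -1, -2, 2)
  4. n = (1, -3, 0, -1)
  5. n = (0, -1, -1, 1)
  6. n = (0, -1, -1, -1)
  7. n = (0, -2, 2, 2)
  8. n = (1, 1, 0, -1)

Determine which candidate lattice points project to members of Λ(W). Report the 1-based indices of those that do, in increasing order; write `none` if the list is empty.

1, 6, 8

Internal map: ζ^{3j} for j=0..3 gives (1,0), (−√2/2,√2/2), (0,−1), (√2/2,√2/2).
candidate 1: n = (1, 1, 0, 0) → π⊥ ≈ (+0.29289, +0.70711); max(|x|,|y|,|x±y|/√2) = 0.70711 ≤ 1 ⇒ ∈ W
candidate 2: n = (1, -1, 0, -1) → π⊥ ≈ (+1.00000, -1.41421); max(|x|,|y|,|x±y|/√2) = 1.70711 > 1 ⇒ ∉ W
candidate 3: n = (0, -1, -2, 2) → π⊥ ≈ (+2.12132, +2.70711); max(|x|,|y|,|x±y|/√2) = 3.41421 > 1 ⇒ ∉ W
candidate 4: n = (1, -3, 0, -1) → π⊥ ≈ (+2.41421, -2.82843); max(|x|,|y|,|x±y|/√2) = 3.70711 > 1 ⇒ ∉ W
candidate 5: n = (0, -1, -1, 1) → π⊥ ≈ (+1.41421, +1.00000); max(|x|,|y|,|x±y|/√2) = 1.70711 > 1 ⇒ ∉ W
candidate 6: n = (0, -1, -1, -1) → π⊥ ≈ (+0.00000, -0.41421); max(|x|,|y|,|x±y|/√2) = 0.41421 ≤ 1 ⇒ ∈ W
candidate 7: n = (0, -2, 2, 2) → π⊥ ≈ (+2.82843, -2.00000); max(|x|,|y|,|x±y|/√2) = 3.41421 > 1 ⇒ ∉ W
candidate 8: n = (1, 1, 0, -1) → π⊥ ≈ (-0.41421, +0.00000); max(|x|,|y|,|x±y|/√2) = 0.41421 ≤ 1 ⇒ ∈ W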